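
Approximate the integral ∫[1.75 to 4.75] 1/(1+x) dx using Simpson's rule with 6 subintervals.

f(x) = 1/(1+x)
a = 1.75, b = 4.75, n = 6
h = (b - a)/n = 0.500000

Simpson's rule: (h/3)[f(x₀) + 4f(x₁) + 2f(x₂) + ... + f(xₙ)]

x_0 = 1.7500, f(x_0) = 0.363636, coefficient = 1
x_1 = 2.2500, f(x_1) = 0.307692, coefficient = 4
x_2 = 2.7500, f(x_2) = 0.266667, coefficient = 2
x_3 = 3.2500, f(x_3) = 0.235294, coefficient = 4
x_4 = 3.7500, f(x_4) = 0.210526, coefficient = 2
x_5 = 4.2500, f(x_5) = 0.190476, coefficient = 4
x_6 = 4.7500, f(x_6) = 0.173913, coefficient = 1

I ≈ (0.500000/3) × 4.425786 = 0.737631
Exact value: 0.737599
Error: 0.000032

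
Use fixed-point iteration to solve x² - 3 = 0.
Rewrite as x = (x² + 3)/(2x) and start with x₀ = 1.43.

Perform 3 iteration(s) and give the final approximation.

Equation: x² - 3 = 0
Fixed-point form: x = (x² + 3)/(2x)
x₀ = 1.43

x_1 = g(1.430000) = 1.763951
x_2 = g(1.763951) = 1.732339
x_3 = g(1.732339) = 1.732051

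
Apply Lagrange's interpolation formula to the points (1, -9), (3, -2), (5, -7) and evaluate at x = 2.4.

Lagrange interpolation formula:
P(x) = Σ yᵢ × Lᵢ(x)
where Lᵢ(x) = Π_{j≠i} (x - xⱼ)/(xᵢ - xⱼ)

L_0(2.4) = (2.4 - 3)/(1 - 3) × (2.4 - 5)/(1 - 5) = 0.195000
L_1(2.4) = (2.4 - 1)/(3 - 1) × (2.4 - 5)/(3 - 5) = 0.910000
L_2(2.4) = (2.4 - 1)/(5 - 1) × (2.4 - 3)/(5 - 3) = -0.105000

P(2.4) = (-9)×L_0(2.4) + (-2)×L_1(2.4) + (-7)×L_2(2.4)
P(2.4) = -2.840000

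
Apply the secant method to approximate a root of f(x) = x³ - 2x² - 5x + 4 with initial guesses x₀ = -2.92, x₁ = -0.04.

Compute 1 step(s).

f(x) = x³ - 2x² - 5x + 4
x₀ = -2.92, x₁ = -0.04

Secant formula: x_{n+1} = x_n - f(x_n)(x_n - x_{n-1})/(f(x_n) - f(x_{n-1}))

Iteration 1:
  f(-2.920000) = -23.349888
  f(-0.040000) = 4.196736
  x_2 = -0.040000 - 4.196736×(-0.040000 - (-2.920000))/(4.196736 - (-23.349888))
       = -0.478769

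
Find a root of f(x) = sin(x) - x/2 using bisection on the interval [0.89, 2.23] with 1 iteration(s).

f(x) = sin(x) - x/2
Initial interval: [0.89, 2.23]

Iteration 1:
  c_1 = (0.890000 + 2.230000)/2 = 1.560000
  f(c_1) = f(1.560000) = 0.219942
  f(a) × f(c) ≥ 0, new interval: [1.560000, 2.230000]

After 1 iteration(s), the approximation is c_1 = 1.560000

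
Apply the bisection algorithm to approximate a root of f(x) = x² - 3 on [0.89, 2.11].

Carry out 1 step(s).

f(x) = x² - 3
Initial interval: [0.89, 2.11]

Iteration 1:
  c_1 = (0.890000 + 2.110000)/2 = 1.500000
  f(c_1) = f(1.500000) = -0.750000
  f(a) × f(c) ≥ 0, new interval: [1.500000, 2.110000]

After 1 iteration(s), the approximation is c_1 = 1.500000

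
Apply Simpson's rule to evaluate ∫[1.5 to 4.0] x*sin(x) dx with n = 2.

f(x) = x*sin(x)
a = 1.5, b = 4.0, n = 2
h = (b - a)/n = 1.250000

Simpson's rule: (h/3)[f(x₀) + 4f(x₁) + 2f(x₂) + ... + f(xₙ)]

x_0 = 1.5000, f(x_0) = 1.496242, coefficient = 1
x_1 = 2.7500, f(x_1) = 1.049568, coefficient = 4
x_2 = 4.0000, f(x_2) = -3.027210, coefficient = 1

I ≈ (1.250000/3) × 2.667303 = 1.111376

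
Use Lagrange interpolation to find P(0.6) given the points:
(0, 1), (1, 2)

Lagrange interpolation formula:
P(x) = Σ yᵢ × Lᵢ(x)
where Lᵢ(x) = Π_{j≠i} (x - xⱼ)/(xᵢ - xⱼ)

L_0(0.6) = (0.6 - 1)/(0 - 1) = 0.400000
L_1(0.6) = (0.6 - 0)/(1 - 0) = 0.600000

P(0.6) = 1×L_0(0.6) + 2×L_1(0.6)
P(0.6) = 1.600000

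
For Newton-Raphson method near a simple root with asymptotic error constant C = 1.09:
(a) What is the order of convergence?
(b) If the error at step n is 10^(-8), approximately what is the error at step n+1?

(a) Newton-Raphson has quadratic (order 2) convergence near simple roots.
    This means |e_{n+1}| ≈ C|e_n|².

(b) With |e_n| = 10^(-8) and C = 1.09:
    |e_{n+1}| ≈ 1.09 × (10^(-8))² = 1.09 × 10^(-16)

(a) 2 (quadratic); (b) |e_{n+1}| ≈ 1.090e-16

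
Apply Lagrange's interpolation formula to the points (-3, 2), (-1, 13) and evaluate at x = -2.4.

Lagrange interpolation formula:
P(x) = Σ yᵢ × Lᵢ(x)
where Lᵢ(x) = Π_{j≠i} (x - xⱼ)/(xᵢ - xⱼ)

L_0(-2.4) = (-2.4 - (-1))/(-3 - (-1)) = 0.700000
L_1(-2.4) = (-2.4 - (-3))/(-1 - (-3)) = 0.300000

P(-2.4) = 2×L_0(-2.4) + 13×L_1(-2.4)
P(-2.4) = 5.300000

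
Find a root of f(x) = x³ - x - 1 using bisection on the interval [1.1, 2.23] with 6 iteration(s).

f(x) = x³ - x - 1
Initial interval: [1.1, 2.23]

Iteration 1:
  c_1 = (1.100000 + 2.230000)/2 = 1.665000
  f(c_1) = f(1.665000) = 1.950755
  f(a) × f(c) < 0, new interval: [1.100000, 1.665000]
Iteration 2:
  c_2 = (1.100000 + 1.665000)/2 = 1.382500
  f(c_2) = f(1.382500) = 0.259881
  f(a) × f(c) < 0, new interval: [1.100000, 1.382500]
Iteration 3:
  c_3 = (1.100000 + 1.382500)/2 = 1.241250
  f(c_3) = f(1.241250) = -0.328854
  f(a) × f(c) ≥ 0, new interval: [1.241250, 1.382500]
Iteration 4:
  c_4 = (1.241250 + 1.382500)/2 = 1.311875
  f(c_4) = f(1.311875) = -0.054117
  f(a) × f(c) ≥ 0, new interval: [1.311875, 1.382500]
Iteration 5:
  c_5 = (1.311875 + 1.382500)/2 = 1.347187
  f(c_5) = f(1.347187) = 0.097842
  f(a) × f(c) < 0, new interval: [1.311875, 1.347187]
Iteration 6:
  c_6 = (1.311875 + 1.347187)/2 = 1.329531
  f(c_6) = f(1.329531) = 0.020619
  f(a) × f(c) < 0, new interval: [1.311875, 1.329531]

After 6 iteration(s), the approximation is c_6 = 1.329531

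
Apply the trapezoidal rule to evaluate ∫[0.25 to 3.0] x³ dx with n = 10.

f(x) = x³
a = 0.25, b = 3.0, n = 10
h = (b - a)/n = 0.275000

Trapezoidal rule: (h/2)[f(x₀) + 2f(x₁) + 2f(x₂) + ... + f(xₙ)]

x_0 = 0.2500, f(x_0) = 0.015625, coefficient = 1
x_1 = 0.5250, f(x_1) = 0.144703, coefficient = 2
x_2 = 0.8000, f(x_2) = 0.512000, coefficient = 2
x_3 = 1.0750, f(x_3) = 1.242297, coefficient = 2
x_4 = 1.3500, f(x_4) = 2.460375, coefficient = 2
x_5 = 1.6250, f(x_5) = 4.291016, coefficient = 2
x_6 = 1.9000, f(x_6) = 6.859000, coefficient = 2
x_7 = 2.1750, f(x_7) = 10.289109, coefficient = 2
x_8 = 2.4500, f(x_8) = 14.706125, coefficient = 2
x_9 = 2.7250, f(x_9) = 20.234828, coefficient = 2
x_10 = 3.0000, f(x_10) = 27.000000, coefficient = 1

I ≈ (0.275000/2) × 148.494531 = 20.417998
Exact value: 20.249023
Error: 0.168975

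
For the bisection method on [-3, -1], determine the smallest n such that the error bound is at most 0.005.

We need (b-a)/2^n ≤ 0.005
(-1 - (-3))/2^n ≤ 0.005
2/2^n ≤ 0.005
2^n ≥ 400
n ≥ log₂(400) = 8.64
n ≥ 9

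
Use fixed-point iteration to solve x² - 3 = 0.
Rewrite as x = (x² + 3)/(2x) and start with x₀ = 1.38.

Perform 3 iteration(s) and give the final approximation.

Equation: x² - 3 = 0
Fixed-point form: x = (x² + 3)/(2x)
x₀ = 1.38

x_1 = g(1.380000) = 1.776957
x_2 = g(1.776957) = 1.732618
x_3 = g(1.732618) = 1.732051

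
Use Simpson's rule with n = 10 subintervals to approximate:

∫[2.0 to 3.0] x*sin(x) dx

f(x) = x*sin(x)
a = 2.0, b = 3.0, n = 10
h = (b - a)/n = 0.100000

Simpson's rule: (h/3)[f(x₀) + 4f(x₁) + 2f(x₂) + ... + f(xₙ)]

x_0 = 2.0000, f(x_0) = 1.818595, coefficient = 1
x_1 = 2.1000, f(x_1) = 1.812740, coefficient = 4
x_2 = 2.2000, f(x_2) = 1.778692, coefficient = 2
x_3 = 2.3000, f(x_3) = 1.715122, coefficient = 4
x_4 = 2.4000, f(x_4) = 1.621112, coefficient = 2
x_5 = 2.5000, f(x_5) = 1.496180, coefficient = 4
x_6 = 2.6000, f(x_6) = 1.340304, coefficient = 2
x_7 = 2.7000, f(x_7) = 1.153926, coefficient = 4
x_8 = 2.8000, f(x_8) = 0.937967, coefficient = 2
x_9 = 2.9000, f(x_9) = 0.693823, coefficient = 4
x_10 = 3.0000, f(x_10) = 0.423360, coefficient = 1

I ≈ (0.100000/3) × 41.085266 = 1.369509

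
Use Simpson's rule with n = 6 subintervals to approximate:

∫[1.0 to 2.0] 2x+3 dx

f(x) = 2x+3
a = 1.0, b = 2.0, n = 6
h = (b - a)/n = 0.166667

Simpson's rule: (h/3)[f(x₀) + 4f(x₁) + 2f(x₂) + ... + f(xₙ)]

x_0 = 1.0000, f(x_0) = 5.000000, coefficient = 1
x_1 = 1.1667, f(x_1) = 5.333333, coefficient = 4
x_2 = 1.3333, f(x_2) = 5.666667, coefficient = 2
x_3 = 1.5000, f(x_3) = 6.000000, coefficient = 4
x_4 = 1.6667, f(x_4) = 6.333333, coefficient = 2
x_5 = 1.8333, f(x_5) = 6.666667, coefficient = 4
x_6 = 2.0000, f(x_6) = 7.000000, coefficient = 1

I ≈ (0.166667/3) × 108.000000 = 6.000000
Exact value: 6.000000
Error: 0.000000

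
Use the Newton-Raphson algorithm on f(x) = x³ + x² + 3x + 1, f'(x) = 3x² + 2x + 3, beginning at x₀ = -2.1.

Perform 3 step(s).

f(x) = x³ + x² + 3x + 1
f'(x) = 3x² + 2x + 3
x₀ = -2.1

Newton-Raphson formula: x_{n+1} = x_n - f(x_n)/f'(x_n)

Iteration 1:
  f(-2.100000) = -10.151000
  f'(-2.100000) = 12.030000
  x_1 = -2.100000 - (-10.151000)/12.030000 = -1.256193
Iteration 2:
  f(-1.256193) = -3.172856
  f'(-1.256193) = 5.221676
  x_2 = -1.256193 - (-3.172856)/5.221676 = -0.648561
Iteration 3:
  f(-0.648561) = -0.797857
  f'(-0.648561) = 2.964772
  x_3 = -0.648561 - (-0.797857)/2.964772 = -0.379449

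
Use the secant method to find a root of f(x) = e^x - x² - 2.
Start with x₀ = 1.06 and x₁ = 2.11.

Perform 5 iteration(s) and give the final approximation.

f(x) = e^x - x² - 2
x₀ = 1.06, x₁ = 2.11

Secant formula: x_{n+1} = x_n - f(x_n)(x_n - x_{n-1})/(f(x_n) - f(x_{n-1}))

Iteration 1:
  f(1.060000) = -0.237229
  f(2.110000) = 1.796141
  x_2 = 2.110000 - 1.796141×(2.110000 - 1.060000)/(1.796141 - (-0.237229))
       = 1.182501
Iteration 2:
  f(2.110000) = 1.796141
  f(1.182501) = -0.135785
  x_3 = 1.182501 - (-0.135785)×(1.182501 - 2.110000)/(-0.135785 - 1.796141)
       = 1.247690
Iteration 3:
  f(1.182501) = -0.135785
  f(1.247690) = -0.074441
  x_4 = 1.247690 - (-0.074441)×(1.247690 - 1.182501)/(-0.074441 - (-0.135785))
       = 1.326796
Iteration 4:
  f(1.247690) = -0.074441
  f(1.326796) = 0.008561
  x_5 = 1.326796 - 0.008561×(1.326796 - 1.247690)/(0.008561 - (-0.074441))
       = 1.318637
Iteration 5:
  f(1.326796) = 0.008561
  f(1.318637) = -0.000481
  x_6 = 1.318637 - (-0.000481)×(1.318637 - 1.326796)/(-0.000481 - 0.008561)
       = 1.319071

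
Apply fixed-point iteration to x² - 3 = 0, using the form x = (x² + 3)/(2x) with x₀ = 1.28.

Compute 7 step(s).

Equation: x² - 3 = 0
Fixed-point form: x = (x² + 3)/(2x)
x₀ = 1.28

x_1 = g(1.280000) = 1.811875
x_2 = g(1.811875) = 1.733809
x_3 = g(1.733809) = 1.732052
x_4 = g(1.732052) = 1.732051
x_5 = g(1.732051) = 1.732051
x_6 = g(1.732051) = 1.732051
x_7 = g(1.732051) = 1.732051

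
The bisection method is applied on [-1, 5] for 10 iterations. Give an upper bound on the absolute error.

Bisection error bound: |error| ≤ (b-a)/2^n
|error| ≤ (5 - (-1))/2^10 = 6/2^10
|error| ≤ 0.0058593750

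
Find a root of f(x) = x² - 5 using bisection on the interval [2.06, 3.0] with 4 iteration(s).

f(x) = x² - 5
Initial interval: [2.06, 3.0]

Iteration 1:
  c_1 = (2.060000 + 3.000000)/2 = 2.530000
  f(c_1) = f(2.530000) = 1.400900
  f(a) × f(c) < 0, new interval: [2.060000, 2.530000]
Iteration 2:
  c_2 = (2.060000 + 2.530000)/2 = 2.295000
  f(c_2) = f(2.295000) = 0.267025
  f(a) × f(c) < 0, new interval: [2.060000, 2.295000]
Iteration 3:
  c_3 = (2.060000 + 2.295000)/2 = 2.177500
  f(c_3) = f(2.177500) = -0.258494
  f(a) × f(c) ≥ 0, new interval: [2.177500, 2.295000]
Iteration 4:
  c_4 = (2.177500 + 2.295000)/2 = 2.236250
  f(c_4) = f(2.236250) = 0.000814
  f(a) × f(c) < 0, new interval: [2.177500, 2.236250]

After 4 iteration(s), the approximation is c_4 = 2.236250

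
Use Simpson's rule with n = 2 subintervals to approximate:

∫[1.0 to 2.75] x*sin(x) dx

f(x) = x*sin(x)
a = 1.0, b = 2.75, n = 2
h = (b - a)/n = 0.875000

Simpson's rule: (h/3)[f(x₀) + 4f(x₁) + 2f(x₂) + ... + f(xₙ)]

x_0 = 1.0000, f(x_0) = 0.841471, coefficient = 1
x_1 = 1.8750, f(x_1) = 1.788911, coefficient = 4
x_2 = 2.7500, f(x_2) = 1.049568, coefficient = 1

I ≈ (0.875000/3) × 9.046682 = 2.638616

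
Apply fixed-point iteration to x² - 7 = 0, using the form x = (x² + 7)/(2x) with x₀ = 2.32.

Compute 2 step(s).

Equation: x² - 7 = 0
Fixed-point form: x = (x² + 7)/(2x)
x₀ = 2.32

x_1 = g(2.320000) = 2.668621
x_2 = g(2.668621) = 2.645849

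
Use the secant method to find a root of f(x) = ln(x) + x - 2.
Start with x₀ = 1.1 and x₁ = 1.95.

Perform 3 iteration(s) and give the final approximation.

f(x) = ln(x) + x - 2
x₀ = 1.1, x₁ = 1.95

Secant formula: x_{n+1} = x_n - f(x_n)(x_n - x_{n-1})/(f(x_n) - f(x_{n-1}))

Iteration 1:
  f(1.100000) = -0.804690
  f(1.950000) = 0.617829
  x_2 = 1.950000 - 0.617829×(1.950000 - 1.100000)/(0.617829 - (-0.804690))
       = 1.580828
Iteration 2:
  f(1.950000) = 0.617829
  f(1.580828) = 0.038776
  x_3 = 1.580828 - 0.038776×(1.580828 - 1.950000)/(0.038776 - 0.617829)
       = 1.556106
Iteration 3:
  f(1.580828) = 0.038776
  f(1.556106) = -0.001707
  x_4 = 1.556106 - (-0.001707)×(1.556106 - 1.580828)/(-0.001707 - 0.038776)
       = 1.557149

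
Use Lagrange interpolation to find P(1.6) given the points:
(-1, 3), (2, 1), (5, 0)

Lagrange interpolation formula:
P(x) = Σ yᵢ × Lᵢ(x)
where Lᵢ(x) = Π_{j≠i} (x - xⱼ)/(xᵢ - xⱼ)

L_0(1.6) = (1.6 - 2)/(-1 - 2) × (1.6 - 5)/(-1 - 5) = 0.075556
L_1(1.6) = (1.6 - (-1))/(2 - (-1)) × (1.6 - 5)/(2 - 5) = 0.982222
L_2(1.6) = (1.6 - (-1))/(5 - (-1)) × (1.6 - 2)/(5 - 2) = -0.057778

P(1.6) = 3×L_0(1.6) + 1×L_1(1.6) + 0×L_2(1.6)
P(1.6) = 1.208889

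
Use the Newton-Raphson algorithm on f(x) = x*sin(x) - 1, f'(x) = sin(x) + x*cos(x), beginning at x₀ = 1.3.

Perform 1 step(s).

f(x) = x*sin(x) - 1
f'(x) = sin(x) + x*cos(x)
x₀ = 1.3

Newton-Raphson formula: x_{n+1} = x_n - f(x_n)/f'(x_n)

Iteration 1:
  f(1.300000) = 0.252626
  f'(1.300000) = 1.311307
  x_1 = 1.300000 - 0.252626/1.311307 = 1.107348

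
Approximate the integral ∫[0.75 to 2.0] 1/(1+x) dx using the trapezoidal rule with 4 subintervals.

f(x) = 1/(1+x)
a = 0.75, b = 2.0, n = 4
h = (b - a)/n = 0.312500

Trapezoidal rule: (h/2)[f(x₀) + 2f(x₁) + 2f(x₂) + ... + f(xₙ)]

x_0 = 0.7500, f(x_0) = 0.571429, coefficient = 1
x_1 = 1.0625, f(x_1) = 0.484848, coefficient = 2
x_2 = 1.3750, f(x_2) = 0.421053, coefficient = 2
x_3 = 1.6875, f(x_3) = 0.372093, coefficient = 2
x_4 = 2.0000, f(x_4) = 0.333333, coefficient = 1

I ≈ (0.312500/2) × 3.460750 = 0.540742
Exact value: 0.538997
Error: 0.001746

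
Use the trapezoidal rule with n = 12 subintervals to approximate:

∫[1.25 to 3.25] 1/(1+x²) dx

f(x) = 1/(1+x²)
a = 1.25, b = 3.25, n = 12
h = (b - a)/n = 0.166667

Trapezoidal rule: (h/2)[f(x₀) + 2f(x₁) + 2f(x₂) + ... + f(xₙ)]

x_0 = 1.2500, f(x_0) = 0.390244, coefficient = 1
x_1 = 1.4167, f(x_1) = 0.332564, coefficient = 2
x_2 = 1.5833, f(x_2) = 0.285149, coefficient = 2
x_3 = 1.7500, f(x_3) = 0.246154, coefficient = 2
x_4 = 1.9167, f(x_4) = 0.213967, coefficient = 2
x_5 = 2.0833, f(x_5) = 0.187256, coefficient = 2
x_6 = 2.2500, f(x_6) = 0.164948, coefficient = 2
x_7 = 2.4167, f(x_7) = 0.146193, coefficient = 2
x_8 = 2.5833, f(x_8) = 0.130317, coefficient = 2
x_9 = 2.7500, f(x_9) = 0.116788, coefficient = 2
x_10 = 2.9167, f(x_10) = 0.105186, coefficient = 2
x_11 = 3.0833, f(x_11) = 0.095175, coefficient = 2
x_12 = 3.2500, f(x_12) = 0.086486, coefficient = 1

I ≈ (0.166667/2) × 4.524125 = 0.377010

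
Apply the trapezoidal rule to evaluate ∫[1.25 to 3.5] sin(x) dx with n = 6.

f(x) = sin(x)
a = 1.25, b = 3.5, n = 6
h = (b - a)/n = 0.375000

Trapezoidal rule: (h/2)[f(x₀) + 2f(x₁) + 2f(x₂) + ... + f(xₙ)]

x_0 = 1.2500, f(x_0) = 0.948985, coefficient = 1
x_1 = 1.6250, f(x_1) = 0.998531, coefficient = 2
x_2 = 2.0000, f(x_2) = 0.909297, coefficient = 2
x_3 = 2.3750, f(x_3) = 0.693685, coefficient = 2
x_4 = 2.7500, f(x_4) = 0.381661, coefficient = 2
x_5 = 3.1250, f(x_5) = 0.016592, coefficient = 2
x_6 = 3.5000, f(x_6) = -0.350783, coefficient = 1

I ≈ (0.375000/2) × 6.597735 = 1.237075
Exact value: 1.251779
Error: 0.014704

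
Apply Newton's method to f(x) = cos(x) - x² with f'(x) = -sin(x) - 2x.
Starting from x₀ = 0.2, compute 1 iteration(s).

f(x) = cos(x) - x²
f'(x) = -sin(x) - 2x
x₀ = 0.2

Newton-Raphson formula: x_{n+1} = x_n - f(x_n)/f'(x_n)

Iteration 1:
  f(0.200000) = 0.940067
  f'(0.200000) = -0.598669
  x_1 = 0.200000 - 0.940067/(-0.598669) = 1.770260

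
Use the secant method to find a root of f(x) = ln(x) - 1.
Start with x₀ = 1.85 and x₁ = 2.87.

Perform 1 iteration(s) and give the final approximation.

f(x) = ln(x) - 1
x₀ = 1.85, x₁ = 2.87

Secant formula: x_{n+1} = x_n - f(x_n)(x_n - x_{n-1})/(f(x_n) - f(x_{n-1}))

Iteration 1:
  f(1.850000) = -0.384814
  f(2.870000) = 0.054312
  x_2 = 2.870000 - 0.054312×(2.870000 - 1.850000)/(0.054312 - (-0.384814))
       = 2.743844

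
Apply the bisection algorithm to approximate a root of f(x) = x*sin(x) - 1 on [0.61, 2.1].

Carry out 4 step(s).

f(x) = x*sin(x) - 1
Initial interval: [0.61, 2.1]

Iteration 1:
  c_1 = (0.610000 + 2.100000)/2 = 1.355000
  f(c_1) = f(1.355000) = 0.323572
  f(a) × f(c) < 0, new interval: [0.610000, 1.355000]
Iteration 2:
  c_2 = (0.610000 + 1.355000)/2 = 0.982500
  f(c_2) = f(0.982500) = -0.182671
  f(a) × f(c) ≥ 0, new interval: [0.982500, 1.355000]
Iteration 3:
  c_3 = (0.982500 + 1.355000)/2 = 1.168750
  f(c_3) = f(1.168750) = 0.075556
  f(a) × f(c) < 0, new interval: [0.982500, 1.168750]
Iteration 4:
  c_4 = (0.982500 + 1.168750)/2 = 1.075625
  f(c_4) = f(1.075625) = -0.053571
  f(a) × f(c) ≥ 0, new interval: [1.075625, 1.168750]

After 4 iteration(s), the approximation is c_4 = 1.075625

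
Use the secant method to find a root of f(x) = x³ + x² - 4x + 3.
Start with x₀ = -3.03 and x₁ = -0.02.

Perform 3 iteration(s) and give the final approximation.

f(x) = x³ + x² - 4x + 3
x₀ = -3.03, x₁ = -0.02

Secant formula: x_{n+1} = x_n - f(x_n)(x_n - x_{n-1})/(f(x_n) - f(x_{n-1}))

Iteration 1:
  f(-3.030000) = -3.517227
  f(-0.020000) = 3.080392
  x_2 = -0.020000 - 3.080392×(-0.020000 - (-3.030000))/(3.080392 - (-3.517227))
       = -1.425352
Iteration 2:
  f(-0.020000) = 3.080392
  f(-1.425352) = 7.837251
  x_3 = -1.425352 - 7.837251×(-1.425352 - (-0.020000))/(7.837251 - 3.080392)
       = 0.890062
Iteration 3:
  f(-1.425352) = 7.837251
  f(0.890062) = 0.937079
  x_4 = 0.890062 - 0.937079×(0.890062 - (-1.425352))/(0.937079 - 7.837251)
       = 1.204507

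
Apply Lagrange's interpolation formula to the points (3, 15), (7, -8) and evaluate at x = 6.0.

Lagrange interpolation formula:
P(x) = Σ yᵢ × Lᵢ(x)
where Lᵢ(x) = Π_{j≠i} (x - xⱼ)/(xᵢ - xⱼ)

L_0(6.0) = (6.0 - 7)/(3 - 7) = 0.250000
L_1(6.0) = (6.0 - 3)/(7 - 3) = 0.750000

P(6.0) = 15×L_0(6.0) + (-8)×L_1(6.0)
P(6.0) = -2.250000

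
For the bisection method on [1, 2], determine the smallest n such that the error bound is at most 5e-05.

We need (b-a)/2^n ≤ 5e-05
(2 - 1)/2^n ≤ 5e-05
1/2^n ≤ 5e-05
2^n ≥ 20000
n ≥ log₂(20000) = 14.29
n ≥ 15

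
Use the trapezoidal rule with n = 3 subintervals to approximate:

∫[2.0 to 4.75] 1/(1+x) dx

f(x) = 1/(1+x)
a = 2.0, b = 4.75, n = 3
h = (b - a)/n = 0.916667

Trapezoidal rule: (h/2)[f(x₀) + 2f(x₁) + 2f(x₂) + ... + f(xₙ)]

x_0 = 2.0000, f(x_0) = 0.333333, coefficient = 1
x_1 = 2.9167, f(x_1) = 0.255319, coefficient = 2
x_2 = 3.8333, f(x_2) = 0.206897, coefficient = 2
x_3 = 4.7500, f(x_3) = 0.173913, coefficient = 1

I ≈ (0.916667/2) × 1.431678 = 0.656186
Exact value: 0.650588
Error: 0.005598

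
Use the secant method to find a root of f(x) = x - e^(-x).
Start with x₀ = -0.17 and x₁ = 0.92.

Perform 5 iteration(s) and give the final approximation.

f(x) = x - e^(-x)
x₀ = -0.17, x₁ = 0.92

Secant formula: x_{n+1} = x_n - f(x_n)(x_n - x_{n-1})/(f(x_n) - f(x_{n-1}))

Iteration 1:
  f(-0.170000) = -1.355305
  f(0.920000) = 0.521481
  x_2 = 0.920000 - 0.521481×(0.920000 - (-0.170000))/(0.521481 - (-1.355305))
       = 0.617134
Iteration 2:
  f(0.920000) = 0.521481
  f(0.617134) = 0.077646
  x_3 = 0.617134 - 0.077646×(0.617134 - 0.920000)/(0.077646 - 0.521481)
       = 0.564150
Iteration 3:
  f(0.617134) = 0.077646
  f(0.564150) = -0.004694
  x_4 = 0.564150 - (-0.004694)×(0.564150 - 0.617134)/(-0.004694 - 0.077646)
       = 0.567170
Iteration 4:
  f(0.564150) = -0.004694
  f(0.567170) = 0.000042
  x_5 = 0.567170 - 0.000042×(0.567170 - 0.564150)/(0.000042 - (-0.004694))
       = 0.567143
Iteration 5:
  f(0.567170) = 0.000042
  f(0.567143) = 0.000000
  x_6 = 0.567143 - 0.000000×(0.567143 - 0.567170)/(0.000000 - 0.000042)
       = 0.567143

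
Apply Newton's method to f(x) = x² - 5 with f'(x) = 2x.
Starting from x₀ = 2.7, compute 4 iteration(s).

f(x) = x² - 5
f'(x) = 2x
x₀ = 2.7

Newton-Raphson formula: x_{n+1} = x_n - f(x_n)/f'(x_n)

Iteration 1:
  f(2.700000) = 2.290000
  f'(2.700000) = 5.400000
  x_1 = 2.700000 - 2.290000/5.400000 = 2.275926
Iteration 2:
  f(2.275926) = 0.179839
  f'(2.275926) = 4.551852
  x_2 = 2.275926 - 0.179839/4.551852 = 2.236417
Iteration 3:
  f(2.236417) = 0.001561
  f'(2.236417) = 4.472834
  x_3 = 2.236417 - 0.001561/4.472834 = 2.236068
Iteration 4:
  f(2.236068) = 0.000000
  f'(2.236068) = 4.472136
  x_4 = 2.236068 - 0.000000/4.472136 = 2.236068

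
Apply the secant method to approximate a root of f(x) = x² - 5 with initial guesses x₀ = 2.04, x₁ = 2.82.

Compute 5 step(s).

f(x) = x² - 5
x₀ = 2.04, x₁ = 2.82

Secant formula: x_{n+1} = x_n - f(x_n)(x_n - x_{n-1})/(f(x_n) - f(x_{n-1}))

Iteration 1:
  f(2.040000) = -0.838400
  f(2.820000) = 2.952400
  x_2 = 2.820000 - 2.952400×(2.820000 - 2.040000)/(2.952400 - (-0.838400))
       = 2.212510
Iteration 2:
  f(2.820000) = 2.952400
  f(2.212510) = -0.104798
  x_3 = 2.212510 - (-0.104798)×(2.212510 - 2.820000)/(-0.104798 - 2.952400)
       = 2.233335
Iteration 3:
  f(2.212510) = -0.104798
  f(2.233335) = -0.012217
  x_4 = 2.233335 - (-0.012217)×(2.233335 - 2.212510)/(-0.012217 - (-0.104798))
       = 2.236082
Iteration 4:
  f(2.233335) = -0.012217
  f(2.236082) = 0.000065
  x_5 = 2.236082 - 0.000065×(2.236082 - 2.233335)/(0.000065 - (-0.012217))
       = 2.236068
Iteration 5:
  f(2.236082) = 0.000065
  f(2.236068) = 0.000000
  x_6 = 2.236068 - 0.000000×(2.236068 - 2.236082)/(0.000000 - 0.000065)
       = 2.236068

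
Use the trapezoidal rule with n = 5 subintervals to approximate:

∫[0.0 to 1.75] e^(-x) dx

f(x) = e^(-x)
a = 0.0, b = 1.75, n = 5
h = (b - a)/n = 0.350000

Trapezoidal rule: (h/2)[f(x₀) + 2f(x₁) + 2f(x₂) + ... + f(xₙ)]

x_0 = 0.0000, f(x_0) = 1.000000, coefficient = 1
x_1 = 0.3500, f(x_1) = 0.704688, coefficient = 2
x_2 = 0.7000, f(x_2) = 0.496585, coefficient = 2
x_3 = 1.0500, f(x_3) = 0.349938, coefficient = 2
x_4 = 1.4000, f(x_4) = 0.246597, coefficient = 2
x_5 = 1.7500, f(x_5) = 0.173774, coefficient = 1

I ≈ (0.350000/2) × 4.769390 = 0.834643
Exact value: 0.826226
Error: 0.008417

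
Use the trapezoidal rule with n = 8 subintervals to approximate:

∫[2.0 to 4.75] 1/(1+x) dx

f(x) = 1/(1+x)
a = 2.0, b = 4.75, n = 8
h = (b - a)/n = 0.343750

Trapezoidal rule: (h/2)[f(x₀) + 2f(x₁) + 2f(x₂) + ... + f(xₙ)]

x_0 = 2.0000, f(x_0) = 0.333333, coefficient = 1
x_1 = 2.3438, f(x_1) = 0.299065, coefficient = 2
x_2 = 2.6875, f(x_2) = 0.271186, coefficient = 2
x_3 = 3.0312, f(x_3) = 0.248062, coefficient = 2
x_4 = 3.3750, f(x_4) = 0.228571, coefficient = 2
x_5 = 3.7188, f(x_5) = 0.211921, coefficient = 2
x_6 = 4.0625, f(x_6) = 0.197531, coefficient = 2
x_7 = 4.4062, f(x_7) = 0.184971, coefficient = 2
x_8 = 4.7500, f(x_8) = 0.173913, coefficient = 1

I ≈ (0.343750/2) × 3.789862 = 0.651383
Exact value: 0.650588
Error: 0.000795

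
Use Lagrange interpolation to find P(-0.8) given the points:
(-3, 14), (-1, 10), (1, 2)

Lagrange interpolation formula:
P(x) = Σ yᵢ × Lᵢ(x)
where Lᵢ(x) = Π_{j≠i} (x - xⱼ)/(xᵢ - xⱼ)

L_0(-0.8) = (-0.8 - (-1))/(-3 - (-1)) × (-0.8 - 1)/(-3 - 1) = -0.045000
L_1(-0.8) = (-0.8 - (-3))/(-1 - (-3)) × (-0.8 - 1)/(-1 - 1) = 0.990000
L_2(-0.8) = (-0.8 - (-3))/(1 - (-3)) × (-0.8 - (-1))/(1 - (-1)) = 0.055000

P(-0.8) = 14×L_0(-0.8) + 10×L_1(-0.8) + 2×L_2(-0.8)
P(-0.8) = 9.380000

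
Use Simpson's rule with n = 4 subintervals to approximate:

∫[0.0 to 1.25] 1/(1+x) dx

f(x) = 1/(1+x)
a = 0.0, b = 1.25, n = 4
h = (b - a)/n = 0.312500

Simpson's rule: (h/3)[f(x₀) + 4f(x₁) + 2f(x₂) + ... + f(xₙ)]

x_0 = 0.0000, f(x_0) = 1.000000, coefficient = 1
x_1 = 0.3125, f(x_1) = 0.761905, coefficient = 4
x_2 = 0.6250, f(x_2) = 0.615385, coefficient = 2
x_3 = 0.9375, f(x_3) = 0.516129, coefficient = 4
x_4 = 1.2500, f(x_4) = 0.444444, coefficient = 1

I ≈ (0.312500/3) × 7.787349 = 0.811182
Exact value: 0.810930
Error: 0.000252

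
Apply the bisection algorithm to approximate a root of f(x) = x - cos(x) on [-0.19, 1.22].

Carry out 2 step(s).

f(x) = x - cos(x)
Initial interval: [-0.19, 1.22]

Iteration 1:
  c_1 = (-0.190000 + 1.220000)/2 = 0.515000
  f(c_1) = f(0.515000) = -0.355293
  f(a) × f(c) ≥ 0, new interval: [0.515000, 1.220000]
Iteration 2:
  c_2 = (0.515000 + 1.220000)/2 = 0.867500
  f(c_2) = f(0.867500) = 0.220765
  f(a) × f(c) < 0, new interval: [0.515000, 0.867500]

After 2 iteration(s), the approximation is c_2 = 0.867500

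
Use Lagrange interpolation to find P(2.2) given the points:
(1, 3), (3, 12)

Lagrange interpolation formula:
P(x) = Σ yᵢ × Lᵢ(x)
where Lᵢ(x) = Π_{j≠i} (x - xⱼ)/(xᵢ - xⱼ)

L_0(2.2) = (2.2 - 3)/(1 - 3) = 0.400000
L_1(2.2) = (2.2 - 1)/(3 - 1) = 0.600000

P(2.2) = 3×L_0(2.2) + 12×L_1(2.2)
P(2.2) = 8.400000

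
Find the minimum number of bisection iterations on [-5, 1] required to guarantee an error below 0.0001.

We need (b-a)/2^n ≤ 0.0001
(1 - (-5))/2^n ≤ 0.0001
6/2^n ≤ 0.0001
2^n ≥ 60000
n ≥ log₂(60000) = 15.87
n ≥ 16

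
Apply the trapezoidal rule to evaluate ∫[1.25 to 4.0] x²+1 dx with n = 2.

f(x) = x²+1
a = 1.25, b = 4.0, n = 2
h = (b - a)/n = 1.375000

Trapezoidal rule: (h/2)[f(x₀) + 2f(x₁) + 2f(x₂) + ... + f(xₙ)]

x_0 = 1.2500, f(x_0) = 2.562500, coefficient = 1
x_1 = 2.6250, f(x_1) = 7.890625, coefficient = 2
x_2 = 4.0000, f(x_2) = 17.000000, coefficient = 1

I ≈ (1.375000/2) × 35.343750 = 24.298828
Exact value: 23.432292
Error: 0.866536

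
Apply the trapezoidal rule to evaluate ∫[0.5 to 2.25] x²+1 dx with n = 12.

f(x) = x²+1
a = 0.5, b = 2.25, n = 12
h = (b - a)/n = 0.145833

Trapezoidal rule: (h/2)[f(x₀) + 2f(x₁) + 2f(x₂) + ... + f(xₙ)]

x_0 = 0.5000, f(x_0) = 1.250000, coefficient = 1
x_1 = 0.6458, f(x_1) = 1.417101, coefficient = 2
x_2 = 0.7917, f(x_2) = 1.626736, coefficient = 2
x_3 = 0.9375, f(x_3) = 1.878906, coefficient = 2
x_4 = 1.0833, f(x_4) = 2.173611, coefficient = 2
x_5 = 1.2292, f(x_5) = 2.510851, coefficient = 2
x_6 = 1.3750, f(x_6) = 2.890625, coefficient = 2
x_7 = 1.5208, f(x_7) = 3.312934, coefficient = 2
x_8 = 1.6667, f(x_8) = 3.777778, coefficient = 2
x_9 = 1.8125, f(x_9) = 4.285156, coefficient = 2
x_10 = 1.9583, f(x_10) = 4.835069, coefficient = 2
x_11 = 2.1042, f(x_11) = 5.427517, coefficient = 2
x_12 = 2.2500, f(x_12) = 6.062500, coefficient = 1

I ≈ (0.145833/2) × 75.585069 = 5.511411
Exact value: 5.505208
Error: 0.006203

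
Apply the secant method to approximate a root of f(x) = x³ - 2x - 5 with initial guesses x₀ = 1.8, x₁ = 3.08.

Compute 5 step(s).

f(x) = x³ - 2x - 5
x₀ = 1.8, x₁ = 3.08

Secant formula: x_{n+1} = x_n - f(x_n)(x_n - x_{n-1})/(f(x_n) - f(x_{n-1}))

Iteration 1:
  f(1.800000) = -2.768000
  f(3.080000) = 18.058112
  x_2 = 3.080000 - 18.058112×(3.080000 - 1.800000)/(18.058112 - (-2.768000))
       = 1.970125
Iteration 2:
  f(3.080000) = 18.058112
  f(1.970125) = -1.293423
  x_3 = 1.970125 - (-1.293423)×(1.970125 - 3.080000)/(-1.293423 - 18.058112)
       = 2.044307
Iteration 3:
  f(1.970125) = -1.293423
  f(2.044307) = -0.545064
  x_4 = 2.044307 - (-0.545064)×(2.044307 - 1.970125)/(-0.545064 - (-1.293423))
       = 2.098337
Iteration 4:
  f(2.044307) = -0.545064
  f(2.098337) = 0.042345
  x_5 = 2.098337 - 0.042345×(2.098337 - 2.044307)/(0.042345 - (-0.545064))
       = 2.094442
Iteration 5:
  f(2.098337) = 0.042345
  f(2.094442) = -0.001218
  x_6 = 2.094442 - (-0.001218)×(2.094442 - 2.098337)/(-0.001218 - 0.042345)
       = 2.094551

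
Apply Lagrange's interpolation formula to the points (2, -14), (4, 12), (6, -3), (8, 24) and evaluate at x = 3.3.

Lagrange interpolation formula:
P(x) = Σ yᵢ × Lᵢ(x)
where Lᵢ(x) = Π_{j≠i} (x - xⱼ)/(xᵢ - xⱼ)

L_0(3.3) = (3.3 - 4)/(2 - 4) × (3.3 - 6)/(2 - 6) × (3.3 - 8)/(2 - 8) = 0.185063
L_1(3.3) = (3.3 - 2)/(4 - 2) × (3.3 - 6)/(4 - 6) × (3.3 - 8)/(4 - 8) = 1.031062
L_2(3.3) = (3.3 - 2)/(6 - 2) × (3.3 - 4)/(6 - 4) × (3.3 - 8)/(6 - 8) = -0.267313
L_3(3.3) = (3.3 - 2)/(8 - 2) × (3.3 - 4)/(8 - 4) × (3.3 - 6)/(8 - 6) = 0.051188

P(3.3) = (-14)×L_0(3.3) + 12×L_1(3.3) + (-3)×L_2(3.3) + 24×L_3(3.3)
P(3.3) = 11.812313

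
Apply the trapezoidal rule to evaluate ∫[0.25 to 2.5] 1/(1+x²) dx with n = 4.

f(x) = 1/(1+x²)
a = 0.25, b = 2.5, n = 4
h = (b - a)/n = 0.562500

Trapezoidal rule: (h/2)[f(x₀) + 2f(x₁) + 2f(x₂) + ... + f(xₙ)]

x_0 = 0.2500, f(x_0) = 0.941176, coefficient = 1
x_1 = 0.8125, f(x_1) = 0.602353, coefficient = 2
x_2 = 1.3750, f(x_2) = 0.345946, coefficient = 2
x_3 = 1.9375, f(x_3) = 0.210353, coefficient = 2
x_4 = 2.5000, f(x_4) = 0.137931, coefficient = 1

I ≈ (0.562500/2) × 3.396412 = 0.955241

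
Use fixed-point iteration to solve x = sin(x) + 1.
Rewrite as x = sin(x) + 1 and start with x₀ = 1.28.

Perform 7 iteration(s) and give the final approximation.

Equation: x = sin(x) + 1
Fixed-point form: x = sin(x) + 1
x₀ = 1.28

x_1 = g(1.280000) = 1.958016
x_2 = g(1.958016) = 1.925963
x_3 = g(1.925963) = 1.937589
x_4 = g(1.937589) = 1.933482
x_5 = g(1.933482) = 1.934947
x_6 = g(1.934947) = 1.934427
x_7 = g(1.934427) = 1.934612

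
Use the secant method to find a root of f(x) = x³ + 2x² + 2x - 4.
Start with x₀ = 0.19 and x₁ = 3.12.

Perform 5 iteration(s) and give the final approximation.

f(x) = x³ + 2x² + 2x - 4
x₀ = 0.19, x₁ = 3.12

Secant formula: x_{n+1} = x_n - f(x_n)(x_n - x_{n-1})/(f(x_n) - f(x_{n-1}))

Iteration 1:
  f(0.190000) = -3.540941
  f(3.120000) = 52.080128
  x_2 = 3.120000 - 52.080128×(3.120000 - 0.190000)/(52.080128 - (-3.540941))
       = 0.376529
Iteration 2:
  f(3.120000) = 52.080128
  f(0.376529) = -2.910011
  x_3 = 0.376529 - (-2.910011)×(0.376529 - 3.120000)/(-2.910011 - 52.080128)
       = 0.521710
Iteration 3:
  f(0.376529) = -2.910011
  f(0.521710) = -2.270216
  x_4 = 0.521710 - (-2.270216)×(0.521710 - 0.376529)/(-2.270216 - (-2.910011))
       = 1.036864
Iteration 4:
  f(0.521710) = -2.270216
  f(1.036864) = 1.338618
  x_5 = 1.036864 - 1.338618×(1.036864 - 0.521710)/(1.338618 - (-2.270216))
       = 0.845779
Iteration 5:
  f(1.036864) = 1.338618
  f(0.845779) = -0.272738
  x_6 = 0.845779 - (-0.272738)×(0.845779 - 1.036864)/(-0.272738 - 1.338618)
       = 0.878122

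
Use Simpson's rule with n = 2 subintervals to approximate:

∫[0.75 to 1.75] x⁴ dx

f(x) = x⁴
a = 0.75, b = 1.75, n = 2
h = (b - a)/n = 0.500000

Simpson's rule: (h/3)[f(x₀) + 4f(x₁) + 2f(x₂) + ... + f(xₙ)]

x_0 = 0.7500, f(x_0) = 0.316406, coefficient = 1
x_1 = 1.2500, f(x_1) = 2.441406, coefficient = 4
x_2 = 1.7500, f(x_2) = 9.378906, coefficient = 1

I ≈ (0.500000/3) × 19.460938 = 3.243490
Exact value: 3.235156
Error: 0.008333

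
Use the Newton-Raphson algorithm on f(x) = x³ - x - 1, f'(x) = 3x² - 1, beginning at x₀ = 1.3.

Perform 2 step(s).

f(x) = x³ - x - 1
f'(x) = 3x² - 1
x₀ = 1.3

Newton-Raphson formula: x_{n+1} = x_n - f(x_n)/f'(x_n)

Iteration 1:
  f(1.300000) = -0.103000
  f'(1.300000) = 4.070000
  x_1 = 1.300000 - (-0.103000)/4.070000 = 1.325307
Iteration 2:
  f(1.325307) = 0.002514
  f'(1.325307) = 4.269317
  x_2 = 1.325307 - 0.002514/4.269317 = 1.324718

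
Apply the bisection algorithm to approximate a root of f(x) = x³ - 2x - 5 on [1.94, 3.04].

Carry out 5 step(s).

f(x) = x³ - 2x - 5
Initial interval: [1.94, 3.04]

Iteration 1:
  c_1 = (1.940000 + 3.040000)/2 = 2.490000
  f(c_1) = f(2.490000) = 5.458249
  f(a) × f(c) < 0, new interval: [1.940000, 2.490000]
Iteration 2:
  c_2 = (1.940000 + 2.490000)/2 = 2.215000
  f(c_2) = f(2.215000) = 1.437288
  f(a) × f(c) < 0, new interval: [1.940000, 2.215000]
Iteration 3:
  c_3 = (1.940000 + 2.215000)/2 = 2.077500
  f(c_3) = f(2.077500) = -0.188497
  f(a) × f(c) ≥ 0, new interval: [2.077500, 2.215000]
Iteration 4:
  c_4 = (2.077500 + 2.215000)/2 = 2.146250
  f(c_4) = f(2.146250) = 0.593963
  f(a) × f(c) < 0, new interval: [2.077500, 2.146250]
Iteration 5:
  c_5 = (2.077500 + 2.146250)/2 = 2.111875
  f(c_5) = f(2.111875) = 0.195246
  f(a) × f(c) < 0, new interval: [2.077500, 2.111875]

After 5 iteration(s), the approximation is c_5 = 2.111875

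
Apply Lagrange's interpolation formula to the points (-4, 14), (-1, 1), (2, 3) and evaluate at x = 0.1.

Lagrange interpolation formula:
P(x) = Σ yᵢ × Lᵢ(x)
where Lᵢ(x) = Π_{j≠i} (x - xⱼ)/(xᵢ - xⱼ)

L_0(0.1) = (0.1 - (-1))/(-4 - (-1)) × (0.1 - 2)/(-4 - 2) = -0.116111
L_1(0.1) = (0.1 - (-4))/(-1 - (-4)) × (0.1 - 2)/(-1 - 2) = 0.865556
L_2(0.1) = (0.1 - (-4))/(2 - (-4)) × (0.1 - (-1))/(2 - (-1)) = 0.250556

P(0.1) = 14×L_0(0.1) + 1×L_1(0.1) + 3×L_2(0.1)
P(0.1) = -0.008333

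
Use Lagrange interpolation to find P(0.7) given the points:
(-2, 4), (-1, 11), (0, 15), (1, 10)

Lagrange interpolation formula:
P(x) = Σ yᵢ × Lᵢ(x)
where Lᵢ(x) = Π_{j≠i} (x - xⱼ)/(xᵢ - xⱼ)

L_0(0.7) = (0.7 - (-1))/(-2 - (-1)) × (0.7 - 0)/(-2 - 0) × (0.7 - 1)/(-2 - 1) = 0.059500
L_1(0.7) = (0.7 - (-2))/(-1 - (-2)) × (0.7 - 0)/(-1 - 0) × (0.7 - 1)/(-1 - 1) = -0.283500
L_2(0.7) = (0.7 - (-2))/(0 - (-2)) × (0.7 - (-1))/(0 - (-1)) × (0.7 - 1)/(0 - 1) = 0.688500
L_3(0.7) = (0.7 - (-2))/(1 - (-2)) × (0.7 - (-1))/(1 - (-1)) × (0.7 - 0)/(1 - 0) = 0.535500

P(0.7) = 4×L_0(0.7) + 11×L_1(0.7) + 15×L_2(0.7) + 10×L_3(0.7)
P(0.7) = 12.802000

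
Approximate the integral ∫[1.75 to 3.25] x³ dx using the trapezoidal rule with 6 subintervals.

f(x) = x³
a = 1.75, b = 3.25, n = 6
h = (b - a)/n = 0.250000

Trapezoidal rule: (h/2)[f(x₀) + 2f(x₁) + 2f(x₂) + ... + f(xₙ)]

x_0 = 1.7500, f(x_0) = 5.359375, coefficient = 1
x_1 = 2.0000, f(x_1) = 8.000000, coefficient = 2
x_2 = 2.2500, f(x_2) = 11.390625, coefficient = 2
x_3 = 2.5000, f(x_3) = 15.625000, coefficient = 2
x_4 = 2.7500, f(x_4) = 20.796875, coefficient = 2
x_5 = 3.0000, f(x_5) = 27.000000, coefficient = 2
x_6 = 3.2500, f(x_6) = 34.328125, coefficient = 1

I ≈ (0.250000/2) × 205.312500 = 25.664062
Exact value: 25.546875
Error: 0.117188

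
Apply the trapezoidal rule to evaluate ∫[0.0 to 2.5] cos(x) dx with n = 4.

f(x) = cos(x)
a = 0.0, b = 2.5, n = 4
h = (b - a)/n = 0.625000

Trapezoidal rule: (h/2)[f(x₀) + 2f(x₁) + 2f(x₂) + ... + f(xₙ)]

x_0 = 0.0000, f(x_0) = 1.000000, coefficient = 1
x_1 = 0.6250, f(x_1) = 0.810963, coefficient = 2
x_2 = 1.2500, f(x_2) = 0.315322, coefficient = 2
x_3 = 1.8750, f(x_3) = -0.299534, coefficient = 2
x_4 = 2.5000, f(x_4) = -0.801144, coefficient = 1

I ≈ (0.625000/2) × 1.852360 = 0.578863
Exact value: 0.598472
Error: 0.019610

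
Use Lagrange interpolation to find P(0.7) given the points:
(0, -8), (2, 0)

Lagrange interpolation formula:
P(x) = Σ yᵢ × Lᵢ(x)
where Lᵢ(x) = Π_{j≠i} (x - xⱼ)/(xᵢ - xⱼ)

L_0(0.7) = (0.7 - 2)/(0 - 2) = 0.650000
L_1(0.7) = (0.7 - 0)/(2 - 0) = 0.350000

P(0.7) = (-8)×L_0(0.7) + 0×L_1(0.7)
P(0.7) = -5.200000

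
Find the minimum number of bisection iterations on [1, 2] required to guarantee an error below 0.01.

We need (b-a)/2^n ≤ 0.01
(2 - 1)/2^n ≤ 0.01
1/2^n ≤ 0.01
2^n ≥ 100
n ≥ log₂(100) = 6.64
n ≥ 7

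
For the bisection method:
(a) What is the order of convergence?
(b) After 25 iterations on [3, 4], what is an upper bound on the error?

(a) Bisection has linear (order 1) convergence; the error is halved each step.

(b) Error bound = (b-a)/2^n = (4 - 3)/2^{25}
    = 1/2^{25}

(a) 1 (linear); (b) error ≤ 2.98e-08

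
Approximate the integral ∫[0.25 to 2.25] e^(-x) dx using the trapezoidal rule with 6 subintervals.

f(x) = e^(-x)
a = 0.25, b = 2.25, n = 6
h = (b - a)/n = 0.333333

Trapezoidal rule: (h/2)[f(x₀) + 2f(x₁) + 2f(x₂) + ... + f(xₙ)]

x_0 = 0.2500, f(x_0) = 0.778801, coefficient = 1
x_1 = 0.5833, f(x_1) = 0.558035, coefficient = 2
x_2 = 0.9167, f(x_2) = 0.399850, coefficient = 2
x_3 = 1.2500, f(x_3) = 0.286505, coefficient = 2
x_4 = 1.5833, f(x_4) = 0.205290, coefficient = 2
x_5 = 1.9167, f(x_5) = 0.147096, coefficient = 2
x_6 = 2.2500, f(x_6) = 0.105399, coefficient = 1

I ≈ (0.333333/2) × 4.077751 = 0.679625
Exact value: 0.673402
Error: 0.006224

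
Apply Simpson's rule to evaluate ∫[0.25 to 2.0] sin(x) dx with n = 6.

f(x) = sin(x)
a = 0.25, b = 2.0, n = 6
h = (b - a)/n = 0.291667

Simpson's rule: (h/3)[f(x₀) + 4f(x₁) + 2f(x₂) + ... + f(xₙ)]

x_0 = 0.2500, f(x_0) = 0.247404, coefficient = 1
x_1 = 0.5417, f(x_1) = 0.515565, coefficient = 4
x_2 = 0.8333, f(x_2) = 0.740177, coefficient = 2
x_3 = 1.1250, f(x_3) = 0.902268, coefficient = 4
x_4 = 1.4167, f(x_4) = 0.988146, coefficient = 2
x_5 = 1.7083, f(x_5) = 0.990557, coefficient = 4
x_6 = 2.0000, f(x_6) = 0.909297, coefficient = 1

I ≈ (0.291667/3) × 14.246902 = 1.385116
Exact value: 1.385059
Error: 0.000056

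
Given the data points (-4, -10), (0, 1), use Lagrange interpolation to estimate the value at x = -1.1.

Lagrange interpolation formula:
P(x) = Σ yᵢ × Lᵢ(x)
where Lᵢ(x) = Π_{j≠i} (x - xⱼ)/(xᵢ - xⱼ)

L_0(-1.1) = (-1.1 - 0)/(-4 - 0) = 0.275000
L_1(-1.1) = (-1.1 - (-4))/(0 - (-4)) = 0.725000

P(-1.1) = (-10)×L_0(-1.1) + 1×L_1(-1.1)
P(-1.1) = -2.025000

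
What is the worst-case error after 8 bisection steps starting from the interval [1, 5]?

Bisection error bound: |error| ≤ (b-a)/2^n
|error| ≤ (5 - 1)/2^8 = 4/2^8
|error| ≤ 0.0156250000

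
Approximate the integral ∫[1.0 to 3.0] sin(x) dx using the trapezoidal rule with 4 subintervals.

f(x) = sin(x)
a = 1.0, b = 3.0, n = 4
h = (b - a)/n = 0.500000

Trapezoidal rule: (h/2)[f(x₀) + 2f(x₁) + 2f(x₂) + ... + f(xₙ)]

x_0 = 1.0000, f(x_0) = 0.841471, coefficient = 1
x_1 = 1.5000, f(x_1) = 0.997495, coefficient = 2
x_2 = 2.0000, f(x_2) = 0.909297, coefficient = 2
x_3 = 2.5000, f(x_3) = 0.598472, coefficient = 2
x_4 = 3.0000, f(x_4) = 0.141120, coefficient = 1

I ≈ (0.500000/2) × 5.993120 = 1.498280
Exact value: 1.530295
Error: 0.032015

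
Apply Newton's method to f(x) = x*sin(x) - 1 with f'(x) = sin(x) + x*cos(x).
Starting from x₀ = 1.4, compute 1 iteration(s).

f(x) = x*sin(x) - 1
f'(x) = sin(x) + x*cos(x)
x₀ = 1.4

Newton-Raphson formula: x_{n+1} = x_n - f(x_n)/f'(x_n)

Iteration 1:
  f(1.400000) = 0.379630
  f'(1.400000) = 1.223404
  x_1 = 1.400000 - 0.379630/1.223404 = 1.089694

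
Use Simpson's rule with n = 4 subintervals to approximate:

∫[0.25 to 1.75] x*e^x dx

f(x) = x*e^x
a = 0.25, b = 1.75, n = 4
h = (b - a)/n = 0.375000

Simpson's rule: (h/3)[f(x₀) + 4f(x₁) + 2f(x₂) + ... + f(xₙ)]

x_0 = 0.2500, f(x_0) = 0.321006, coefficient = 1
x_1 = 0.6250, f(x_1) = 1.167654, coefficient = 4
x_2 = 1.0000, f(x_2) = 2.718282, coefficient = 2
x_3 = 1.3750, f(x_3) = 5.438230, coefficient = 4
x_4 = 1.7500, f(x_4) = 10.070555, coefficient = 1

I ≈ (0.375000/3) × 42.251662 = 5.281458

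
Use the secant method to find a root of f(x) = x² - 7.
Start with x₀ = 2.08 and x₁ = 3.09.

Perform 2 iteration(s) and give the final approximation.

f(x) = x² - 7
x₀ = 2.08, x₁ = 3.09

Secant formula: x_{n+1} = x_n - f(x_n)(x_n - x_{n-1})/(f(x_n) - f(x_{n-1}))

Iteration 1:
  f(2.080000) = -2.673600
  f(3.090000) = 2.548100
  x_2 = 3.090000 - 2.548100×(3.090000 - 2.080000)/(2.548100 - (-2.673600))
       = 2.597137
Iteration 2:
  f(3.090000) = 2.548100
  f(2.597137) = -0.254878
  x_3 = 2.597137 - (-0.254878)×(2.597137 - 3.090000)/(-0.254878 - 2.548100)
       = 2.641954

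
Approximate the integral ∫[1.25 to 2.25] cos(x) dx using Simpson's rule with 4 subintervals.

f(x) = cos(x)
a = 1.25, b = 2.25, n = 4
h = (b - a)/n = 0.250000

Simpson's rule: (h/3)[f(x₀) + 4f(x₁) + 2f(x₂) + ... + f(xₙ)]

x_0 = 1.2500, f(x_0) = 0.315322, coefficient = 1
x_1 = 1.5000, f(x_1) = 0.070737, coefficient = 4
x_2 = 1.7500, f(x_2) = -0.178246, coefficient = 2
x_3 = 2.0000, f(x_3) = -0.416147, coefficient = 4
x_4 = 2.2500, f(x_4) = -0.628174, coefficient = 1

I ≈ (0.250000/3) × -2.050982 = -0.170915
Exact value: -0.170911
Error: 0.000004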